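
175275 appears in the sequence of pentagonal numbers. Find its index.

342

Set n(3n−1)/2 = 175275, giving 3n² − n − 350550 = 0.
The discriminant is 1 + 24·175275 = 4206601, and √4206601 = 2051.
So n = (1 + 2051) / 6 = 2052/6 = 342.
Check: 342·(3·342 − 1)/2 = 175275. ✓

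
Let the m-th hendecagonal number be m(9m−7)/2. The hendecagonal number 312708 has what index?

Set n(9n−7)/2 = 312708, giving 9n² − 7n − 625416 = 0.
The discriminant is 49 + 72·312708 = 22515025, and √22515025 = 4745.
So n = (7 + 4745) / 18 = 4752/18 = 264.

264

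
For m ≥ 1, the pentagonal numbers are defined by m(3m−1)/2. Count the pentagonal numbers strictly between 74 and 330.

The n-th pentagonal number is n(3n−1)/2.
Smallest index with value > 74: n = 8 (giving 92).
Largest index with value < 330: n = 14 (giving 287).
Indices 8 through 14: 7 terms.

7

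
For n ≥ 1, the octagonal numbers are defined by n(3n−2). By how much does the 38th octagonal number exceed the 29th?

1791

38·(3·38 − 2) = 4256 and 29·(3·29 − 2) = 2465.
Difference: 4256 − 2465 = 1791.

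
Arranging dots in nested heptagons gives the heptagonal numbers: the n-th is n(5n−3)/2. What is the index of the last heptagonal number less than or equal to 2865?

34

Solve n(5n−3)/2 ≤ 2865 for integer n.
n = 34 gives 2839 ≤ 2865, while n = 35 gives 3010 > 2865; so the answer is index 34.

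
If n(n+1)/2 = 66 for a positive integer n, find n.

Set n(n+1)/2 = 66, giving n² + n − 132 = 0.
The discriminant is 1 + 8·66 = 529, and √529 = 23.
So n = (-1 + 23) / 2 = 22/2 = 11.

11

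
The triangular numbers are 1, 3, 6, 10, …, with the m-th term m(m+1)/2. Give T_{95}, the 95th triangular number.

The 95th triangular number is n(n+1)/2 with n = 95.
95·96/2 = 9120/2 = 4560.

4560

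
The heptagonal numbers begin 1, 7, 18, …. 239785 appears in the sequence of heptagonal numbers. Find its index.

Set n(5n−3)/2 = 239785, giving 5n² − 3n − 479570 = 0.
So n = (3 + 3097) / 10 = 3100/10 = 310.

310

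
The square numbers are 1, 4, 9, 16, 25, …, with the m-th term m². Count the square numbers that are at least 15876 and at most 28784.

The n-th square number is n².
Smallest index with value ≥ 15876: n = 126 (giving 15876).
Largest index with value ≤ 28784: n = 169 (giving 28561).
Indices 126 through 169: 44 terms.

44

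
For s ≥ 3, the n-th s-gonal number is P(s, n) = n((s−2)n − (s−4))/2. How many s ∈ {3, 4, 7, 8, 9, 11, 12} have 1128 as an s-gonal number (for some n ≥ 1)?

1

s = 3: P(3, 47) = 1128. ✓
s = 4: P(4, 33) = 1089 and P(4, 34) = 1156; 1128 is not s-gonal.
s = 7: P(7, 21) = 1071 and P(7, 22) = 1177; 1128 is not s-gonal.
s = 8: P(8, 19) = 1045 and P(8, 20) = 1160; 1128 is not s-gonal.
s = 9: P(9, 18) = 1089 and P(9, 19) = 1216; 1128 is not s-gonal.
s = 11: P(11, 16) = 1096 and P(11, 17) = 1241; 1128 is not s-gonal.
s = 12: P(12, 15) = 1065 and P(12, 16) = 1216; 1128 is not s-gonal.
Hits: s ∈ {3} → 1.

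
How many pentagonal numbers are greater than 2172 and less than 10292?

44

The n-th pentagonal number is n(3n−1)/2.
Smallest index with value > 2172: n = 39 (giving 2262).
Largest index with value < 10292: n = 82 (giving 10045).
Indices 39 through 82: 44 terms.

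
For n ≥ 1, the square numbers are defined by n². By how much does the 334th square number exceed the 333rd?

n² − (n−1)² = 2n − 1, so 334² − 333² = 2·334 − 1 = 667.

667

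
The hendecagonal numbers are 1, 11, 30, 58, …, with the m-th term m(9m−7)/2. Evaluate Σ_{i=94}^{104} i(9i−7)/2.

481833

Σ i(9i−7)/2 = (9Σi² − 7Σi) / 2 over i = 94..104.
Σi = 5460 − 4371 = 1089 and Σi² = 380380 − 272459 = 107921.
(9·107921 − 7·1089) / 2 = 963666/2 = 481833.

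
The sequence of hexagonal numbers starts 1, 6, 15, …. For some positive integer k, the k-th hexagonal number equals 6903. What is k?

Set n(2n−1) = 6903, giving 2n² − n − 6903 = 0.
The discriminant is 1 + 8·6903 = 55225, and √55225 = 235.
So n = (1 + 235) / 4 = 236/4 = 59.

59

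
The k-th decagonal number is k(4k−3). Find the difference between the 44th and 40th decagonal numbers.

44·(4·44 − 3) = 7612 and 40·(4·40 − 3) = 6280.
Difference: 7612 − 6280 = 1332.

1332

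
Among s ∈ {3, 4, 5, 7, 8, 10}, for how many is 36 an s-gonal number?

s = 3: P(3, 8) = 36. ✓
s = 4: P(4, 6) = 36. ✓
s = 5: P(5, 5) = 35 and P(5, 6) = 51; 36 is not s-gonal.
s = 7: P(7, 4) = 34 and P(7, 5) = 55; 36 is not s-gonal.
s = 8: P(8, 3) = 21 and P(8, 4) = 40; 36 is not s-gonal.
s = 10: P(10, 3) = 27 and P(10, 4) = 52; 36 is not s-gonal.
Hits: s ∈ {3, 4} → 2.

2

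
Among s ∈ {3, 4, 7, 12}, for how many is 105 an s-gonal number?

2

s = 3: P(3, 14) = 105. ✓
s = 4: P(4, 10) = 100 and P(4, 11) = 121; 105 is not s-gonal.
s = 7: P(7, 6) = 81 and P(7, 7) = 112; 105 is not s-gonal.
s = 12: P(12, 5) = 105. ✓
Hits: s ∈ {3, 12} → 2.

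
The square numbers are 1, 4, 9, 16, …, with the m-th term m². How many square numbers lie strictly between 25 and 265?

11

The n-th square number is n².
Smallest index with value > 25: n = 6 (giving 36).
Largest index with value < 265: n = 16 (giving 256).
Indices 6 through 16: 11 terms.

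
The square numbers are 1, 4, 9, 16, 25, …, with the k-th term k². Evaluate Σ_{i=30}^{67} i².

93955

Σ_{i=30}^{67} i² = 102510 − 8555 = 93955.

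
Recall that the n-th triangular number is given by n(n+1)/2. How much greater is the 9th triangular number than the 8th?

Consecutive triangular numbers differ by n: T_{9} − T_{8} = 9.

9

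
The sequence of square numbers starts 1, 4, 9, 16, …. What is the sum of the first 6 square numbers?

91

Σ_{i=1}^{6} i² = 6·7·13/6 = 91.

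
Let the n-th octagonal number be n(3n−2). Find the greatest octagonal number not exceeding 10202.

Solve n(3n−2) ≤ 10202 for integer n.
n = 58 gives 9976 ≤ 10202, while n = 59 gives 10325 > 10202; so the answer is 9976.

9976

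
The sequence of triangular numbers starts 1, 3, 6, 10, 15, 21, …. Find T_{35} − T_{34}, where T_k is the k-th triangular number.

Consecutive triangular numbers differ by n: T_{35} − T_{34} = 35.

35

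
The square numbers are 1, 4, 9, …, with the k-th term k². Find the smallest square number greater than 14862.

Solve n² > 14862 for integer n.
The largest n with value ≤ 14862 is 121 (since 14641 ≤ 14862 < 14884), so the first above is n = 122, value 14884.

14884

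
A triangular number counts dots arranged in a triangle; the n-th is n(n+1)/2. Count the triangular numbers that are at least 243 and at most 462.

8

The n-th triangular number is n(n+1)/2.
Smallest index with value ≥ 243: n = 22 (giving 253).
Largest index with value ≤ 462: n = 29 (giving 435).
Indices 22 through 29: 8 terms.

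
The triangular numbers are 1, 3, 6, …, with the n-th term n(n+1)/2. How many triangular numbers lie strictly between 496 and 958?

The n-th triangular number is n(n+1)/2.
Smallest index with value > 496: n = 32 (giving 528).
Largest index with value < 958: n = 43 (giving 946).
Indices 32 through 43: 12 terms.

12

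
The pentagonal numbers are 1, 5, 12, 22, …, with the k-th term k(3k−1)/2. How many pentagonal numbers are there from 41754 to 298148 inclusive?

278

The n-th pentagonal number is n(3n−1)/2.
Smallest index with value ≥ 41754: n = 168 (giving 42252).
Largest index with value ≤ 298148: n = 445 (giving 296815).
Indices 168 through 445: 278 terms.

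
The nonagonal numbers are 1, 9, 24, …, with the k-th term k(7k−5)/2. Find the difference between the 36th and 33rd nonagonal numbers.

36·(7·36 − 5)/2 = 4446 and 33·(7·33 − 5)/2 = 3729.
Difference: 4446 − 3729 = 717.

717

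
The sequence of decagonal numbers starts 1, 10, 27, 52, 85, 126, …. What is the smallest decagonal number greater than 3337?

3510

Solve n(4n−3) > 3337 for integer n.
The largest n with value ≤ 3337 is 29 (since 3277 ≤ 3337 < 3510), so the first above is n = 30, value 3510.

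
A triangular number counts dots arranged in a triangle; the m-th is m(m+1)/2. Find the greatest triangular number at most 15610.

15576

Solve n(n+1)/2 ≤ 15610 for integer n.
n = 176 gives 15576 ≤ 15610, while n = 177 gives 15753 > 15610; so the answer is 15576.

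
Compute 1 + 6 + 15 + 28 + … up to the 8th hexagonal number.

372

Σ i(2i−1) = 2Σi² − Σi over i = 1..8.
Σi = 36 and Σi² = 204.
2·204 − 1·36 = 372.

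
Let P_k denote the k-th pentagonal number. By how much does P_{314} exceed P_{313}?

Consecutive pentagonal numbers differ by 3n − 2: here 3·314 − 2 = 940.

940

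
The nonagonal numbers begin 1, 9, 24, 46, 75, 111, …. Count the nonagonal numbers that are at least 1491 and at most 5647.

The n-th nonagonal number is n(7n−5)/2.
Smallest index with value ≥ 1491: n = 21 (giving 1491).
Largest index with value ≤ 5647: n = 40 (giving 5500).
Indices 21 through 40: 20 terms.

20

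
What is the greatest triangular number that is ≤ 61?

Solve n(n+1)/2 ≤ 61 for integer n.
n = 10 gives 55 ≤ 61, while n = 11 gives 66 > 61; so the answer is 55.

55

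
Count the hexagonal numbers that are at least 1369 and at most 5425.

26

The n-th hexagonal number is n(2n−1).
Smallest index with value ≥ 1369: n = 27 (giving 1431).
Largest index with value ≤ 5425: n = 52 (giving 5356).
Indices 27 through 52: 26 terms.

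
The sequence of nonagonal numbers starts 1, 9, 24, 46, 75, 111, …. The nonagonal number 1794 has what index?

23

Set n(7n−5)/2 = 1794, giving 7n² − 5n − 3588 = 0.
The discriminant is 25 + 56·1794 = 100489, and √100489 = 317.
So n = (5 + 317) / 14 = 322/14 = 23.
Check: 23·(7·23 − 5)/2 = 1794. ✓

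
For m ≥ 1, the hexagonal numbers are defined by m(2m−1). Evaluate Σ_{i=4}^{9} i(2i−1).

Σ i(2i−1) = 2Σi² − Σi over i = 4..9.
Σi = 45 − 6 = 39 and Σi² = 285 − 14 = 271.
2·271 − 1·39 = 503.

503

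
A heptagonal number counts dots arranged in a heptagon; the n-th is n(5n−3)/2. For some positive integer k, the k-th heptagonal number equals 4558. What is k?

Set n(5n−3)/2 = 4558, giving 5n² − 3n − 9116 = 0.
The discriminant is 9 + 40·4558 = 182329, and √182329 = 427.
So n = (3 + 427) / 10 = 430/10 = 43.
Check: 43·(5·43 − 3)/2 = 4558. ✓

43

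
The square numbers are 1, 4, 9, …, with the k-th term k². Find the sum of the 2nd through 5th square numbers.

54

Σ_{i=2}^{5} i² = 55 − 1 = 54.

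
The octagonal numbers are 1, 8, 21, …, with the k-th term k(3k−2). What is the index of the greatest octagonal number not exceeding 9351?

56

Solve n(3n−2) ≤ 9351 for integer n.
n = 56 gives 9296 ≤ 9351, while n = 57 gives 9633 > 9351; so the answer is index 56.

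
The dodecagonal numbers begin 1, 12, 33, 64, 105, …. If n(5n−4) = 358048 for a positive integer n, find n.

Set n(5n−4) = 358048, giving 5n² − 4n − 358048 = 0.
The discriminant is 16 + 20·358048 = 7160976, and √7160976 = 2676.
So n = (4 + 2676) / 10 = 2680/10 = 268.
Check: 268·(5·268 − 4) = 358048. ✓

268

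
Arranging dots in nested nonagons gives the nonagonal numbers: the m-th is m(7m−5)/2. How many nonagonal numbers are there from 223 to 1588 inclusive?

The n-th nonagonal number is n(7n−5)/2.
Smallest index with value ≥ 223: n = 9 (giving 261).
Largest index with value ≤ 1588: n = 21 (giving 1491).
Indices 9 through 21: 13 terms.

13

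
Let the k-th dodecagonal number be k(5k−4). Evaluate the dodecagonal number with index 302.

The 302nd dodecagonal number is n(5n−4) with n = 302.
302·(5·302 − 4) = 302·1506 = 454812.

454812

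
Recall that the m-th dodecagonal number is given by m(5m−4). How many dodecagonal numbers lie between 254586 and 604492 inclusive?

122

The n-th dodecagonal number is n(5n−4).
Smallest index with value ≥ 254586: n = 227 (giving 256737).
Largest index with value ≤ 604492: n = 348 (giving 604128).
Indices 227 through 348: 122 terms.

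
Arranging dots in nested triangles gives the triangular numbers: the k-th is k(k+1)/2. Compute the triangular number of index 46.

46·47/2 = 2162/2 = 1081.

1081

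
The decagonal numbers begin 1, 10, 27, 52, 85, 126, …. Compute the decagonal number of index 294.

The 294th decagonal number is n(4n−3) with n = 294.
294·(4·294 − 3) = 294·1173 = 344862.

344862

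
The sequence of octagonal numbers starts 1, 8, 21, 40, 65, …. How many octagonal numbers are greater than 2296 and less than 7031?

The n-th octagonal number is n(3n−2).
Smallest index with value > 2296: n = 29 (giving 2465).
Largest index with value < 7031: n = 48 (giving 6816).
Indices 29 through 48: 20 terms.

20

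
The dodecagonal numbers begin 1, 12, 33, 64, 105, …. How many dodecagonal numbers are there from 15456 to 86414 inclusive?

76

The n-th dodecagonal number is n(5n−4).
Smallest index with value ≥ 15456: n = 56 (giving 15456).
Largest index with value ≤ 86414: n = 131 (giving 85281).
Indices 56 through 131: 76 terms.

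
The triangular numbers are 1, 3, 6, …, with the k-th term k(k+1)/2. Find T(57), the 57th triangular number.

1653

57·58/2 = 3306/2 = 1653.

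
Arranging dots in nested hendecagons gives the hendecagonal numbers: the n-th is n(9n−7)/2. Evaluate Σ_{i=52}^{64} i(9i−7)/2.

Σ i(9i−7)/2 = (9Σi² − 7Σi) / 2 over i = 52..64.
Σi = 2080 − 1326 = 754 and Σi² = 89440 − 45526 = 43914.
(9·43914 − 7·754) / 2 = 389948/2 = 194974.

194974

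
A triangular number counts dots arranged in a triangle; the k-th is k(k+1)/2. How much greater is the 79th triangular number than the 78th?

79

Consecutive triangular numbers differ by n: T_{79} − T_{78} = 79.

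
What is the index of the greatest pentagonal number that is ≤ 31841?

Solve n(3n−1)/2 ≤ 31841 for integer n.
n = 145 gives 31465 ≤ 31841, while n = 146 gives 31901 > 31841; so the answer is index 145.

145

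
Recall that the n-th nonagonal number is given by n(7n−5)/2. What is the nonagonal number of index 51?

51·(7·51 − 5)/2 = 51·352/2 = 51·176 = 8976.

8976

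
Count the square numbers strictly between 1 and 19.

The n-th square number is n².
Smallest index with value > 1: n = 2 (giving 4).
Largest index with value < 19: n = 4 (giving 16).
Indices 2 through 4: 3 terms.

3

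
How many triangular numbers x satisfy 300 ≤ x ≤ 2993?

The n-th triangular number is n(n+1)/2.
Smallest index with value ≥ 300: n = 24 (giving 300).
Largest index with value ≤ 2993: n = 76 (giving 2926).
Indices 24 through 76: 53 terms.

53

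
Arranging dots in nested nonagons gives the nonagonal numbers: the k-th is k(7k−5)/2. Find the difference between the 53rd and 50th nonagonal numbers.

53·(7·53 − 5)/2 = 9699 and 50·(7·50 − 5)/2 = 8625.
Difference: 9699 − 8625 = 1074.

1074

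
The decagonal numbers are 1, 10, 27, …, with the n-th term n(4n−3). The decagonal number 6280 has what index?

Set n(4n−3) = 6280, giving 4n² − 3n − 6280 = 0.
The discriminant is 9 + 16·6280 = 100489, and √100489 = 317.
So n = (3 + 317) / 8 = 320/8 = 40.

40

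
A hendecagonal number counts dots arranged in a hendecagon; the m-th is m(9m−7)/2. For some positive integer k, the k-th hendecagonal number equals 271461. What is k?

246

Set n(9n−7)/2 = 271461, giving 9n² − 7n − 542922 = 0.
The discriminant is 49 + 72·271461 = 19545241, and √19545241 = 4421.
So n = (7 + 4421) / 18 = 4428/18 = 246.
Check: 246·(9·246 − 7)/2 = 271461. ✓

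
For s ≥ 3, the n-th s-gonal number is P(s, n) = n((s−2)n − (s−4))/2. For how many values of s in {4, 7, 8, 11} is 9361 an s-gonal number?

s = 4: P(4, 96) = 9216 and P(4, 97) = 9409; 9361 is not s-gonal.
s = 7: P(7, 61) = 9211 and P(7, 62) = 9517; 9361 is not s-gonal.
s = 8: P(8, 56) = 9296 and P(8, 57) = 9633; 9361 is not s-gonal.
s = 11: P(11, 46) = 9361. ✓
Hits: s ∈ {11} → 1.

1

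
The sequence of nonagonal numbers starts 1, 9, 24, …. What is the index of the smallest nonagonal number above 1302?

Solve n(7n−5)/2 > 1302 for integer n.
The largest n with value ≤ 1302 is 19 (since 1216 ≤ 1302 < 1350), so the first above is n = 20, value 1350.

20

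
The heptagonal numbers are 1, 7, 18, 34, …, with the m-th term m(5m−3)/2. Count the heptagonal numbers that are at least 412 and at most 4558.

30

The n-th heptagonal number is n(5n−3)/2.
Smallest index with value ≥ 412: n = 14 (giving 469).
Largest index with value ≤ 4558: n = 43 (giving 4558).
Indices 14 through 43: 30 terms.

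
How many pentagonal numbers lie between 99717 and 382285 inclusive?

The n-th pentagonal number is n(3n−1)/2.
Smallest index with value ≥ 99717: n = 258 (giving 99717).
Largest index with value ≤ 382285: n = 505 (giving 382285).
Indices 258 through 505: 248 terms.

248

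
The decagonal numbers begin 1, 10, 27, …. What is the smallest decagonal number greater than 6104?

6280

Solve n(4n−3) > 6104 for integer n.
The largest n with value ≤ 6104 is 39 (since 5967 ≤ 6104 < 6280), so the first above is n = 40, value 6280.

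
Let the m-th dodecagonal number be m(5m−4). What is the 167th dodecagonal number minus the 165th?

3312

167·(5·167 − 4) = 138777 and 165·(5·165 − 4) = 135465.
Difference: 138777 − 135465 = 3312.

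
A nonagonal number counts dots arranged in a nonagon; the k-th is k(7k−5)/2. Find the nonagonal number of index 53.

9699

The 53rd nonagonal number is n(7n−5)/2 with n = 53.
53·(7·53 − 5)/2 = 53·366/2 = 53·183 = 9699.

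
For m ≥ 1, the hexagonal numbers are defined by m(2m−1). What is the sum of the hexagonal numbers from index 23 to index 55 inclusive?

105083

Σ i(2i−1) = 2Σi² − Σi over i = 23..55.
Σi = 1540 − 253 = 1287 and Σi² = 56980 − 3795 = 53185.
2·53185 − 1·1287 = 105083.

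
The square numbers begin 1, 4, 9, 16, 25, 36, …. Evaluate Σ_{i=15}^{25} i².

Σ_{i=15}^{25} i² = 5525 − 1015 = 4510.

4510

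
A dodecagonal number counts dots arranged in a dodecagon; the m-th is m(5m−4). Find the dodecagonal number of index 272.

368832

The 272nd dodecagonal number is n(5n−4) with n = 272.
272·(5·272 − 4) = 272·1356 = 368832.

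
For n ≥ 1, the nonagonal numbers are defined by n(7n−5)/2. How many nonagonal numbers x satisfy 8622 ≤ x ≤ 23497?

33

The n-th nonagonal number is n(7n−5)/2.
Smallest index with value ≥ 8622: n = 50 (giving 8625).
Largest index with value ≤ 23497: n = 82 (giving 23329).
Indices 50 through 82: 33 terms.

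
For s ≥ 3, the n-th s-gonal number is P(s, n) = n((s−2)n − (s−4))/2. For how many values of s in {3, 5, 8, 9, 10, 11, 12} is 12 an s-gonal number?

s = 3: P(3, 4) = 10 and P(3, 5) = 15; 12 is not s-gonal.
s = 5: P(5, 3) = 12. ✓
s = 8: P(8, 2) = 8 and P(8, 3) = 21; 12 is not s-gonal.
s = 9: P(9, 2) = 9 and P(9, 3) = 24; 12 is not s-gonal.
s = 10: P(10, 2) = 10 and P(10, 3) = 27; 12 is not s-gonal.
s = 11: P(11, 2) = 11 and P(11, 3) = 30; 12 is not s-gonal.
s = 12: P(12, 2) = 12. ✓
Hits: s ∈ {5, 12} → 2.

2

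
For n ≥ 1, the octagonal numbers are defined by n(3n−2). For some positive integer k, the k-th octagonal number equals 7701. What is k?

51

Set n(3n−2) = 7701, giving 3n² − 2n − 7701 = 0.
So n = (2 + 304) / 6 = 306/6 = 51.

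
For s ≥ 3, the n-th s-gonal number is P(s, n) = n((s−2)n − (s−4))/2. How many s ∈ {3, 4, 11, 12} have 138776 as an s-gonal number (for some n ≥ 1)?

s = 3: P(3, 526) = 138601 and P(3, 527) = 139128; 138776 is not s-gonal.
s = 4: P(4, 372) = 138384 and P(4, 373) = 139129; 138776 is not s-gonal.
s = 11: P(11, 176) = 138776. ✓
s = 12: P(12, 166) = 137116 and P(12, 167) = 138777; 138776 is not s-gonal.
Hits: s ∈ {11} → 1.

1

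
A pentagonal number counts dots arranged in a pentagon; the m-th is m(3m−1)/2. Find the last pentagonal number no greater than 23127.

23002

Solve n(3n−1)/2 ≤ 23127 for integer n.
n = 124 gives 23002 ≤ 23127, while n = 125 gives 23375 > 23127; so the answer is 23002.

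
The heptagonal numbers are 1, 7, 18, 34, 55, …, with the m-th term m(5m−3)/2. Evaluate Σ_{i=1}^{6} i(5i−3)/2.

Σ i(5i−3)/2 = (5Σi² − 3Σi) / 2 over i = 1..6.
Σi = 21 and Σi² = 91.
(5·91 − 3·21) / 2 = 392/2 = 196.

196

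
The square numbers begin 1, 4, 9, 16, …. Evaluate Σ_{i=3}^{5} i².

Σ_{i=3}^{5} i² = 55 − 5 = 50.

50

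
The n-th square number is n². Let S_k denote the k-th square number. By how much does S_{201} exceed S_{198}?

1197

201² = 40401 and 198² = 39204.
Difference: 40401 − 39204 = 1197.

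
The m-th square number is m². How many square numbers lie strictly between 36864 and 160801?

The n-th square number is n².
Smallest index with value > 36864: n = 193 (giving 37249).
Largest index with value < 160801: n = 400 (giving 160000).
Indices 193 through 400: 208 terms.

208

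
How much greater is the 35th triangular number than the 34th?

Consecutive triangular numbers differ by n: T_{35} − T_{34} = 35.

35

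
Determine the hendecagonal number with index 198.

175725

198·(9·198 − 7)/2 = 198·1775/2 = 175725.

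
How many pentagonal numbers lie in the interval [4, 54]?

The n-th pentagonal number is n(3n−1)/2.
Smallest index with value ≥ 4: n = 2 (giving 5).
Largest index with value ≤ 54: n = 6 (giving 51).
Indices 2 through 6: 5 terms.

5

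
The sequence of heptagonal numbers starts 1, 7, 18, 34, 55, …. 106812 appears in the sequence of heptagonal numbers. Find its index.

207

Set n(5n−3)/2 = 106812, giving 5n² − 3n − 213624 = 0.
The discriminant is 9 + 40·106812 = 4272489, and √4272489 = 2067.
So n = (3 + 2067) / 10 = 2070/10 = 207.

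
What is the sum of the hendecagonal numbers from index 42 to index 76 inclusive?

557095

Σ i(9i−7)/2 = (9Σi² − 7Σi) / 2 over i = 42..76.
Σi = 2926 − 861 = 2065 and Σi² = 149226 − 23821 = 125405.
(9·125405 − 7·2065) / 2 = 1114190/2 = 557095.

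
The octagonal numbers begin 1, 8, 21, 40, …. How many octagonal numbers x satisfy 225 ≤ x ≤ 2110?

The n-th octagonal number is n(3n−2).
Smallest index with value ≥ 225: n = 9 (giving 225).
Largest index with value ≤ 2110: n = 26 (giving 1976).
Indices 9 through 26: 18 terms.

18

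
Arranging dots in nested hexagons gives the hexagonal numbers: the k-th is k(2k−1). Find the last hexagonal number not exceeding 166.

153

Solve n(2n−1) ≤ 166 for integer n.
n = 9 gives 153 ≤ 166, while n = 10 gives 190 > 166; so the answer is 153.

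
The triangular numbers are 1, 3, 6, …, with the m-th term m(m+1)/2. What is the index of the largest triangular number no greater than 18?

Solve n(n+1)/2 ≤ 18 for integer n.
n = 5 gives 15 ≤ 18, while n = 6 gives 21 > 18; so the answer is index 5.

5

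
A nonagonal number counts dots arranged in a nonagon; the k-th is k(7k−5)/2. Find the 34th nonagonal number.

3961

34·(7·34 − 5)/2 = 34·233/2 = 3961.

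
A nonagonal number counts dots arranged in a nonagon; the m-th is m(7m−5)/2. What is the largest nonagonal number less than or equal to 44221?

43624

Solve n(7n−5)/2 ≤ 44221 for integer n.
n = 112 gives 43624 ≤ 44221, while n = 113 gives 44409 > 44221; so the answer is 43624.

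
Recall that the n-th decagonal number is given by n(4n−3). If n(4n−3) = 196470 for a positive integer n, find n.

222

Set n(4n−3) = 196470, giving 4n² − 3n − 196470 = 0.
So n = (3 + 1773) / 8 = 1776/8 = 222.
Check: 222·(4·222 − 3) = 196470. ✓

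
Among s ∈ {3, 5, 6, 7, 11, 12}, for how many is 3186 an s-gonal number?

2

s = 3: P(3, 79) = 3160 and P(3, 80) = 3240; 3186 is not s-gonal.
s = 5: P(5, 46) = 3151 and P(5, 47) = 3290; 3186 is not s-gonal.
s = 6: P(6, 40) = 3160 and P(6, 41) = 3321; 3186 is not s-gonal.
s = 7: P(7, 36) = 3186. ✓
s = 11: P(11, 27) = 3186. ✓
s = 12: P(12, 25) = 3025 and P(12, 26) = 3276; 3186 is not s-gonal.
Hits: s ∈ {7, 11} → 2.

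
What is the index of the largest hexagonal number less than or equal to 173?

9

Solve n(2n−1) ≤ 173 for integer n.
n = 9 gives 153 ≤ 173, while n = 10 gives 190 > 173; so the answer is index 9.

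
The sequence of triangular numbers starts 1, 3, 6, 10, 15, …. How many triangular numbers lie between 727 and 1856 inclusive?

23

The n-th triangular number is n(n+1)/2.
Smallest index with value ≥ 727: n = 38 (giving 741).
Largest index with value ≤ 1856: n = 60 (giving 1830).
Indices 38 through 60: 23 terms.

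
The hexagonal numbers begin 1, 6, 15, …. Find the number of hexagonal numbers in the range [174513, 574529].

The n-th hexagonal number is n(2n−1).
Smallest index with value ≥ 174513: n = 296 (giving 174936).
Largest index with value ≤ 574529: n = 536 (giving 574056).
Indices 296 through 536: 241 terms.

241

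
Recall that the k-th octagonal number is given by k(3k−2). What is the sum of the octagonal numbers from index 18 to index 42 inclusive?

69900

Σ i(3i−2) = 3Σi² − 2Σi over i = 18..42.
Σi = 903 − 153 = 750 and Σi² = 25585 − 1785 = 23800.
3·23800 − 2·750 = 69900.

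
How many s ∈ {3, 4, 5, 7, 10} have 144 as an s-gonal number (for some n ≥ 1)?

s = 3: P(3, 16) = 136 and P(3, 17) = 153; 144 is not s-gonal.
s = 4: P(4, 12) = 144. ✓
s = 5: P(5, 9) = 117 and P(5, 10) = 145; 144 is not s-gonal.
s = 7: P(7, 7) = 112 and P(7, 8) = 148; 144 is not s-gonal.
s = 10: P(10, 6) = 126 and P(10, 7) = 175; 144 is not s-gonal.
Hits: s ∈ {4} → 1.

1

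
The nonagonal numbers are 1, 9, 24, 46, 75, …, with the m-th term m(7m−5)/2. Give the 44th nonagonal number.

The 44th nonagonal number is n(7n−5)/2 with n = 44.
44·(7·44 − 5)/2 = 44·303/2 = 6666.

6666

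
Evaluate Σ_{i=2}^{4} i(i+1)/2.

Σ i(i+1)/2 = (Σi² + Σi) / 2 over i = 2..4.
Σi = 10 − 1 = 9 and Σi² = 30 − 1 = 29.
(1·29 + 1·9) / 2 = 38/2 = 19.

19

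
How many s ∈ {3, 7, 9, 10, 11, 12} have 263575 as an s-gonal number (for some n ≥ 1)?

1

s = 3: P(3, 725) = 263175 and P(3, 726) = 263901; 263575 is not s-gonal.
s = 7: P(7, 325) = 263575. ✓
s = 9: P(9, 274) = 262081 and P(9, 275) = 264000; 263575 is not s-gonal.
s = 10: P(10, 257) = 263425 and P(10, 258) = 265482; 263575 is not s-gonal.
s = 11: P(11, 242) = 262691 and P(11, 243) = 264870; 263575 is not s-gonal.
s = 12: P(12, 229) = 261289 and P(12, 230) = 263580; 263575 is not s-gonal.
Hits: s ∈ {7} → 1.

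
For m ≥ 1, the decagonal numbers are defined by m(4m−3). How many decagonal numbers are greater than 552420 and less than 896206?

101

The n-th decagonal number is n(4n−3).
Smallest index with value > 552420: n = 373 (giving 555397).
Largest index with value < 896206: n = 473 (giving 893497).
Indices 373 through 473: 101 terms.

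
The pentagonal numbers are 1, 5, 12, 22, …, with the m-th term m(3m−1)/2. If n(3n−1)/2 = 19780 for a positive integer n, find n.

115

Set n(3n−1)/2 = 19780, giving 3n² − n − 39560 = 0.
So n = (1 + 689) / 6 = 690/6 = 115.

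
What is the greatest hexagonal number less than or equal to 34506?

34191

Solve n(2n−1) ≤ 34506 for integer n.
n = 131 gives 34191 ≤ 34506, while n = 132 gives 34716 > 34506; so the answer is 34191.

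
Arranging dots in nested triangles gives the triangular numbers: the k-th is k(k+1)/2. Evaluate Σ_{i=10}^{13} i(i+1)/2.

Σ i(i+1)/2 = (Σi² + Σi) / 2 over i = 10..13.
Σi = 91 − 45 = 46 and Σi² = 819 − 285 = 534.
(1·534 + 1·46) / 2 = 580/2 = 290.

290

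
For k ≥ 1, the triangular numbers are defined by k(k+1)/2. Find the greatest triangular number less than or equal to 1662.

Solve n(n+1)/2 ≤ 1662 for integer n.
n = 57 gives 1653 ≤ 1662, while n = 58 gives 1711 > 1662; so the answer is 1653.

1653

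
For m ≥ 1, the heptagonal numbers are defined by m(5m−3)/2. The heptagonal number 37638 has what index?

123

Set n(5n−3)/2 = 37638, giving 5n² − 3n − 75276 = 0.
The discriminant is 9 + 40·37638 = 1505529, and √1505529 = 1227.
So n = (3 + 1227) / 10 = 1230/10 = 123.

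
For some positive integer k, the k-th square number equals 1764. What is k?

42

We need n² = 1764, so n = √1764 = 42.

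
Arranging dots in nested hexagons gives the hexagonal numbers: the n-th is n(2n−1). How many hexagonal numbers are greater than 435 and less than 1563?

13

The n-th hexagonal number is n(2n−1).
Smallest index with value > 435: n = 16 (giving 496).
Largest index with value < 1563: n = 28 (giving 1540).
Indices 16 through 28: 13 terms.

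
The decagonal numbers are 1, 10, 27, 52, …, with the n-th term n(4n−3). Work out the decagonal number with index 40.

6280

The 40th decagonal number is n(4n−3) with n = 40.
40·(4·40 − 3) = 40·157 = 6280.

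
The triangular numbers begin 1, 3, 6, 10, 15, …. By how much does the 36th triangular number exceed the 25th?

341

36·37/2 = 666 and 25·26/2 = 325.
Difference: 666 − 325 = 341.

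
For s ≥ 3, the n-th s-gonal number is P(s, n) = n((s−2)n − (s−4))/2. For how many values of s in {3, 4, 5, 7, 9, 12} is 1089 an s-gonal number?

s = 3: P(3, 46) = 1081 and P(3, 47) = 1128; 1089 is not s-gonal.
s = 4: P(4, 33) = 1089. ✓
s = 5: P(5, 27) = 1080 and P(5, 28) = 1162; 1089 is not s-gonal.
s = 7: P(7, 21) = 1071 and P(7, 22) = 1177; 1089 is not s-gonal.
s = 9: P(9, 18) = 1089. ✓
s = 12: P(12, 15) = 1065 and P(12, 16) = 1216; 1089 is not s-gonal.
Hits: s ∈ {4, 9} → 2.

2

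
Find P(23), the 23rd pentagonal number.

The 23rd pentagonal number is n(3n−1)/2 with n = 23.
23·(3·23 − 1)/2 = 23·68/2 = 23·34 = 782.

782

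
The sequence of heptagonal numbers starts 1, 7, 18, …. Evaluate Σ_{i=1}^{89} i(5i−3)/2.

Σ i(5i−3)/2 = (5Σi² − 3Σi) / 2 over i = 1..89.
Σi = 4005 and Σi² = 238965.
(5·238965 − 3·4005) / 2 = 1182810/2 = 591405.

591405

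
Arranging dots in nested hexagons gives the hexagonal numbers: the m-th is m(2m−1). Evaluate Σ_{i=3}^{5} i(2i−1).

88

Σ i(2i−1) = 2Σi² − Σi over i = 3..5.
Σi = 15 − 3 = 12 and Σi² = 55 − 5 = 50.
2·50 − 1·12 = 88.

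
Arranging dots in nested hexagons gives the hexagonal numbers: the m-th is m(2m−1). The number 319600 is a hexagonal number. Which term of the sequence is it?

Set n(2n−1) = 319600, giving 2n² − n − 319600 = 0.
So n = (1 + 1599) / 4 = 1600/4 = 400.
Check: 400·(2·400 − 1) = 319600. ✓

400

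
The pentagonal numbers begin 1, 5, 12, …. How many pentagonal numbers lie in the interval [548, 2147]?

19

The n-th pentagonal number is n(3n−1)/2.
Smallest index with value ≥ 548: n = 20 (giving 590).
Largest index with value ≤ 2147: n = 38 (giving 2147).
Indices 20 through 38: 19 terms.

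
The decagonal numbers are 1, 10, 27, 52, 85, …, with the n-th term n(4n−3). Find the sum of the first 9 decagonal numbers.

1005

Σ i(4i−3) = 4Σi² − 3Σi over i = 1..9.
Σi = 45 and Σi² = 285.
4·285 − 3·45 = 1005.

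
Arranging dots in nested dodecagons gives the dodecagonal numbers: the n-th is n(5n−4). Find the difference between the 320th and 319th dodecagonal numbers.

3191

Consecutive dodecagonal numbers differ by 10n − 9: here 10·320 − 9 = 3191.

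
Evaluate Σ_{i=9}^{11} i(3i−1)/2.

438

Σ i(3i−1)/2 = (3Σi² − Σi) / 2 over i = 9..11.
Σi = 66 − 36 = 30 and Σi² = 506 − 204 = 302.
(3·302 − 1·30) / 2 = 876/2 = 438.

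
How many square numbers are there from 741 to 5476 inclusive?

The n-th square number is n².
Smallest index with value ≥ 741: n = 28 (giving 784).
Largest index with value ≤ 5476: n = 74 (giving 5476).
Indices 28 through 74: 47 terms.

47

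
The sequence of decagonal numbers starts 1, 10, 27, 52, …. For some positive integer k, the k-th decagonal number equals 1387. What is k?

19

Set n(4n−3) = 1387, giving 4n² − 3n − 1387 = 0.
The discriminant is 9 + 16·1387 = 22201, and √22201 = 149.
So n = (3 + 149) / 8 = 152/8 = 19.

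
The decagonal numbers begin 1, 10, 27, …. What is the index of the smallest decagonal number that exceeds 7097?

43

Solve n(4n−3) > 7097 for integer n.
The largest n with value ≤ 7097 is 42 (since 6930 ≤ 7097 < 7267), so the first above is n = 43, value 7267.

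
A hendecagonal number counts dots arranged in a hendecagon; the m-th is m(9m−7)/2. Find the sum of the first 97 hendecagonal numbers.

Σ i(9i−7)/2 = (9Σi² − 7Σi) / 2 over i = 1..97.
Σi = 4753 and Σi² = 308945.
(9·308945 − 7·4753) / 2 = 2747234/2 = 1373617.

1373617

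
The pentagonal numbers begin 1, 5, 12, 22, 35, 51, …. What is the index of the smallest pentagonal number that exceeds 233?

Solve n(3n−1)/2 > 233 for integer n.
The largest n with value ≤ 233 is 12 (since 210 ≤ 233 < 247), so the first above is n = 13, value 247.

13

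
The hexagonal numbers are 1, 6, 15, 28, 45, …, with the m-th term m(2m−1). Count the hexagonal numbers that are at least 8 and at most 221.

The n-th hexagonal number is n(2n−1).
Smallest index with value ≥ 8: n = 3 (giving 15).
Largest index with value ≤ 221: n = 10 (giving 190).
Indices 3 through 10: 8 terms.

8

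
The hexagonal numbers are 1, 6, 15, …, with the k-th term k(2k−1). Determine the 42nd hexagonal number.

3486

The 42nd hexagonal number is n(2n−1) with n = 42.
42·(2·42 − 1) = 42·83 = 3486.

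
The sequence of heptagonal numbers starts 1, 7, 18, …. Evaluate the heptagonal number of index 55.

7480

The 55th heptagonal number is n(5n−3)/2 with n = 55.
55·(5·55 − 3)/2 = 55·272/2 = 55·136 = 7480.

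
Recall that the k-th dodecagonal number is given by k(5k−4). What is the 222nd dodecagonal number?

245532

The 222nd dodecagonal number is n(5n−4) with n = 222.
222·(5·222 − 4) = 222·1106 = 245532.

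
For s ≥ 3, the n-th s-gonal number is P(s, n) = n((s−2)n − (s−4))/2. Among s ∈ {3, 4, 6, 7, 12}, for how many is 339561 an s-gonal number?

1

s = 3: P(3, 823) = 339076 and P(3, 824) = 339900; 339561 is not s-gonal.
s = 4: P(4, 582) = 338724 and P(4, 583) = 339889; 339561 is not s-gonal.
s = 6: P(6, 412) = 339076 and P(6, 413) = 340725; 339561 is not s-gonal.
s = 7: P(7, 368) = 338008 and P(7, 369) = 339849; 339561 is not s-gonal.
s = 12: P(12, 261) = 339561. ✓
Hits: s ∈ {12} → 1.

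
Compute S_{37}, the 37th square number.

1369

37² = 1369.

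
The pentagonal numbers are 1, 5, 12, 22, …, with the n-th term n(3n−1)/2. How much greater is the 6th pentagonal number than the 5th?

Consecutive pentagonal numbers differ by 3n − 2: here 3·6 − 2 = 16.

16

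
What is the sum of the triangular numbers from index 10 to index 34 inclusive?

Σ i(i+1)/2 = (Σi² + Σi) / 2 over i = 10..34.
Σi = 595 − 45 = 550 and Σi² = 13685 − 285 = 13400.
(1·13400 + 1·550) / 2 = 13950/2 = 6975.

6975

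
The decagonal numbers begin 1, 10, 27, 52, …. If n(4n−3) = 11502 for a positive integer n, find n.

Set n(4n−3) = 11502, giving 4n² − 3n − 11502 = 0.
The discriminant is 9 + 16·11502 = 184041, and √184041 = 429.
So n = (3 + 429) / 8 = 432/8 = 54.

54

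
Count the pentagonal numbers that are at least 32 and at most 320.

10

The n-th pentagonal number is n(3n−1)/2.
Smallest index with value ≥ 32: n = 5 (giving 35).
Largest index with value ≤ 320: n = 14 (giving 287).
Indices 5 through 14: 10 terms.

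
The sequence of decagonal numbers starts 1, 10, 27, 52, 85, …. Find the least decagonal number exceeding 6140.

Solve n(4n−3) > 6140 for integer n.
The largest n with value ≤ 6140 is 39 (since 5967 ≤ 6140 < 6280), so the first above is n = 40, value 6280.

6280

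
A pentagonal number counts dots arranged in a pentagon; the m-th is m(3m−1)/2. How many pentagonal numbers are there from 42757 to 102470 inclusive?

The n-th pentagonal number is n(3n−1)/2.
Smallest index with value ≥ 42757: n = 169 (giving 42757).
Largest index with value ≤ 102470: n = 261 (giving 102051).
Indices 169 through 261: 93 terms.

93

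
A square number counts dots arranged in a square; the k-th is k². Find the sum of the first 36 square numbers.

16206

Σ_{i=1}^{36} i² = 36·37·73/6 = 16206.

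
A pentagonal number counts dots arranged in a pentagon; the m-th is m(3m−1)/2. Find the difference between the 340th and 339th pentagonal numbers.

Consecutive pentagonal numbers differ by 3n − 2: here 3·340 − 2 = 1018.

1018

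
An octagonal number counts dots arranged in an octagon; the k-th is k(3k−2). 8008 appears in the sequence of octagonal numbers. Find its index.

Set n(3n−2) = 8008, giving 3n² − 2n − 8008 = 0.
So n = (2 + 310) / 6 = 312/6 = 52.
Check: 52·(3·52 − 2) = 8008. ✓

52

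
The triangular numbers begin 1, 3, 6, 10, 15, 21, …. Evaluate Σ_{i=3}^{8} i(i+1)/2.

Σ i(i+1)/2 = (Σi² + Σi) / 2 over i = 3..8.
Σi = 36 − 3 = 33 and Σi² = 204 − 5 = 199.
(1·199 + 1·33) / 2 = 232/2 = 116.

116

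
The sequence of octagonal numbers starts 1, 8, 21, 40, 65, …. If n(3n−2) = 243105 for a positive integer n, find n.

Set n(3n−2) = 243105, giving 3n² − 2n − 243105 = 0.
The discriminant is 4 + 12·243105 = 2917264, and √2917264 = 1708.
So n = (2 + 1708) / 6 = 1710/6 = 285.

285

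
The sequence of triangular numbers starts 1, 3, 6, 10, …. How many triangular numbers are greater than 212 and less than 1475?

33

The n-th triangular number is n(n+1)/2.
Smallest index with value > 212: n = 21 (giving 231).
Largest index with value < 1475: n = 53 (giving 1431).
Indices 21 through 53: 33 terms.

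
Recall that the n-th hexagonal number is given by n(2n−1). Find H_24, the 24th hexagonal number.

The 24th hexagonal number is n(2n−1) with n = 24.
24·(2·24 − 1) = 24·47 = 1128.

1128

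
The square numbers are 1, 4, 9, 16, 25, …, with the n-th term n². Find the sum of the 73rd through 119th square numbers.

441800

Σ_{i=73}^{119} i² = 568820 − 127020 = 441800.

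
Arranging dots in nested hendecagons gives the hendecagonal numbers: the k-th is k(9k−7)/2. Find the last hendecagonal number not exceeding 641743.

641655

Solve n(9n−7)/2 ≤ 641743 for integer n.
n = 378 gives 641655 ≤ 641743, while n = 379 gives 645058 > 641743; so the answer is 641655.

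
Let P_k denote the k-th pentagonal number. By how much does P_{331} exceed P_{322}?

331·(3·331 − 1)/2 = 164176 and 322·(3·322 − 1)/2 = 155365.
Difference: 164176 − 155365 = 8811.

8811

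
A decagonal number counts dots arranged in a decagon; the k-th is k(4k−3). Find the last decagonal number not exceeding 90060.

89550

Solve n(4n−3) ≤ 90060 for integer n.
n = 150 gives 89550 ≤ 90060, while n = 151 gives 90751 > 90060; so the answer is 89550.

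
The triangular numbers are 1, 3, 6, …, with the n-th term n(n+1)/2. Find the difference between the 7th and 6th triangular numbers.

Consecutive triangular numbers differ by n: T_{7} − T_{6} = 7.

7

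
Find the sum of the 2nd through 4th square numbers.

29

Σ_{i=2}^{4} i² = 30 − 1 = 29.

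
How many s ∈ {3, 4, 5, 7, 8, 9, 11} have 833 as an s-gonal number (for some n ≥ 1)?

s = 3: P(3, 40) = 820 and P(3, 41) = 861; 833 is not s-gonal.
s = 4: P(4, 28) = 784 and P(4, 29) = 841; 833 is not s-gonal.
s = 5: P(5, 23) = 782 and P(5, 24) = 852; 833 is not s-gonal.
s = 7: P(7, 18) = 783 and P(7, 19) = 874; 833 is not s-gonal.
s = 8: P(8, 17) = 833. ✓
s = 9: P(9, 15) = 750 and P(9, 16) = 856; 833 is not s-gonal.
s = 11: P(11, 14) = 833. ✓
Hits: s ∈ {8, 11} → 2.

2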